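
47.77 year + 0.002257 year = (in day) 1.744e+04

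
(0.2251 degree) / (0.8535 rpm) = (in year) 1.394e-09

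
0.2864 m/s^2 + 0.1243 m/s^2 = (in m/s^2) 0.4107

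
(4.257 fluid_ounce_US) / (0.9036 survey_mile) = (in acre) 2.139e-11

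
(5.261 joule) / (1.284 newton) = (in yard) 4.481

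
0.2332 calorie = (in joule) 0.9757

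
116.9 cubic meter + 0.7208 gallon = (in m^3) 116.9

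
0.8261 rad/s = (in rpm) 7.889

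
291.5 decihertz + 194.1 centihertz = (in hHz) 0.3109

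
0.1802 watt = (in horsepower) 0.0002417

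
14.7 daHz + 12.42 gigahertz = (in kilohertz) 1.242e+07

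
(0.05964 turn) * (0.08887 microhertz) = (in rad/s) 3.33e-08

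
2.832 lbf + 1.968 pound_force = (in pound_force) 4.8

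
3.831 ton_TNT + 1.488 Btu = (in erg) 1.603e+17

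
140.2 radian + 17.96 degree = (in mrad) 1.405e+05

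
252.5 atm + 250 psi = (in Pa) 2.731e+07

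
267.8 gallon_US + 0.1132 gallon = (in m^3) 1.014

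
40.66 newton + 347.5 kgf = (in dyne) 3.448e+08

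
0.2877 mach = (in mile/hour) 219.1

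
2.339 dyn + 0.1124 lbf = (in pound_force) 0.1124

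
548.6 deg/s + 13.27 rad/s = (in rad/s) 22.84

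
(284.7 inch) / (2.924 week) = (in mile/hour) 9.147e-06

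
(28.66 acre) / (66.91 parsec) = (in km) 5.618e-17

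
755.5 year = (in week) 3.939e+04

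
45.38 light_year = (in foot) 1.409e+18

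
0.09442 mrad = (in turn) 1.503e-05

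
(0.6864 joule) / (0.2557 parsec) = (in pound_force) 1.956e-17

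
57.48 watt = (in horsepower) 0.07708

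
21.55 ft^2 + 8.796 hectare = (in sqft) 9.468e+05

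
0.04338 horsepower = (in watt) 32.35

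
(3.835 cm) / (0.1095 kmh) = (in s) 1.261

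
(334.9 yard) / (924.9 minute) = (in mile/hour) 0.01234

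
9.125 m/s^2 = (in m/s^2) 9.125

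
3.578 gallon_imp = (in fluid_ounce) 550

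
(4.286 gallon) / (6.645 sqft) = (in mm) 26.28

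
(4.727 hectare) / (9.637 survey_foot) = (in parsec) 5.215e-13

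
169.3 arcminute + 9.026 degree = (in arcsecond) 4.265e+04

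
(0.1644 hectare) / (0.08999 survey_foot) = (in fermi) 5.994e+19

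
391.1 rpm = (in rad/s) 40.96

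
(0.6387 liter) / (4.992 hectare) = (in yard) 1.399e-08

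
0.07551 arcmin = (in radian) 2.196e-05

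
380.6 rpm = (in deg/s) 2284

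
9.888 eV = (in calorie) 3.786e-19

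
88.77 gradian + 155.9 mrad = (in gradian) 98.69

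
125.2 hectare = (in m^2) 1.252e+06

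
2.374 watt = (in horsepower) 0.003184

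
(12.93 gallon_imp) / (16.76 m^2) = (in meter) 0.003507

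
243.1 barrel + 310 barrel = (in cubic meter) 87.94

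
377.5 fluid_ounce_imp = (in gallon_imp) 2.359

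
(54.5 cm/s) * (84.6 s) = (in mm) 4.611e+04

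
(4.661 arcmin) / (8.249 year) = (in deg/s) 2.986e-10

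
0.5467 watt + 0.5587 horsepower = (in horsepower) 0.5594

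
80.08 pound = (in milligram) 3.632e+07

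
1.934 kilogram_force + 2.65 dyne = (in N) 18.97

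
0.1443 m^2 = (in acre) 3.566e-05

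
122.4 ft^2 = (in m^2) 11.37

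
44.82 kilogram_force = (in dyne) 4.395e+07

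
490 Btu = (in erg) 5.17e+12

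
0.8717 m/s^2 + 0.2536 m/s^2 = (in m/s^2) 1.125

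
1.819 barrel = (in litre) 289.2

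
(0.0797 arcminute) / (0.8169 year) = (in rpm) 8.594e-12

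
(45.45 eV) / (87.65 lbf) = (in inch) 7.353e-19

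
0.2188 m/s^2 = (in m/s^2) 0.2188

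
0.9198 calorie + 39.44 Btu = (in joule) 4.162e+04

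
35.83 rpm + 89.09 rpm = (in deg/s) 749.5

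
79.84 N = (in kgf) 8.141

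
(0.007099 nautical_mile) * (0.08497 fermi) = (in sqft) 1.202e-14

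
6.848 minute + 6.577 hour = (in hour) 6.691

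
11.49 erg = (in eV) 7.171e+12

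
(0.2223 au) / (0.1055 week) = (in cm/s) 5.212e+07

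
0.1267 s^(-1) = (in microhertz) 1.267e+05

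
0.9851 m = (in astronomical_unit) 6.585e-12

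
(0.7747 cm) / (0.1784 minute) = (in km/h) 0.002605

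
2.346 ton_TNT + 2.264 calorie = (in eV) 6.126e+28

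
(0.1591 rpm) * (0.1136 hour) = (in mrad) 6814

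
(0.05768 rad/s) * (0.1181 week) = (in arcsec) 8.498e+08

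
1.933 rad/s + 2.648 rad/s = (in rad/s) 4.581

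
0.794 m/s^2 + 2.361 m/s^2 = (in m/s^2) 3.155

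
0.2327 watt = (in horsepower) 0.0003121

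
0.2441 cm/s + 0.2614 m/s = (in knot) 0.5129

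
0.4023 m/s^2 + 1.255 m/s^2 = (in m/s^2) 1.657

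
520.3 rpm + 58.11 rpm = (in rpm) 578.4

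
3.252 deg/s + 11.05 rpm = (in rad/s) 1.214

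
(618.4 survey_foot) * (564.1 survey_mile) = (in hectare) 1.711e+04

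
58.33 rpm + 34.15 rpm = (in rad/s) 9.684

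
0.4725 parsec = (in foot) 4.783e+16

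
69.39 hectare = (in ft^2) 7.469e+06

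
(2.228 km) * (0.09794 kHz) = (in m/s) 2.182e+05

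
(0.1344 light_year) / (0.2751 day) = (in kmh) 1.926e+11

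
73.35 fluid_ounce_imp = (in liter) 2.084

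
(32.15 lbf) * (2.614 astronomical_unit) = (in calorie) 1.337e+13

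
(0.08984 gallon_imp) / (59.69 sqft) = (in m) 7.365e-05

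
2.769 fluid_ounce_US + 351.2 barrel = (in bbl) 351.2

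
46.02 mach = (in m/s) 1.567e+04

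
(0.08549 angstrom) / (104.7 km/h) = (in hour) 8.165e-17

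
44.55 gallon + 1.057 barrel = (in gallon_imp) 74.06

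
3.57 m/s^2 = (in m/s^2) 3.57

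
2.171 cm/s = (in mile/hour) 0.04856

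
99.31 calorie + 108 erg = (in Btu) 0.3938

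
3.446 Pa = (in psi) 0.0004998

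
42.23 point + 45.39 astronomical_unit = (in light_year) 0.0007177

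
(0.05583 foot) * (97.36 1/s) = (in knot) 3.221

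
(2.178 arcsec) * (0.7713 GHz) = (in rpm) 7.777e+04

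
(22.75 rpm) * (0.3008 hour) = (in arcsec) 5.321e+08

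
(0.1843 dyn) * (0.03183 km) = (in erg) 586.6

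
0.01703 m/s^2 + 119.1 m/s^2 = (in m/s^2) 119.1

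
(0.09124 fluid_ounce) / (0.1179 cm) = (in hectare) 2.289e-07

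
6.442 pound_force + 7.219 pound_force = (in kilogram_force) 6.197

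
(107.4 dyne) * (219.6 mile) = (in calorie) 90.72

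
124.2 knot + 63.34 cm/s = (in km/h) 232.3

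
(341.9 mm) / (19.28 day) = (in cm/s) 2.052e-05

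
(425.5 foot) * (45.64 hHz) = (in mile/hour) 1.324e+06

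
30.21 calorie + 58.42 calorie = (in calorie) 88.63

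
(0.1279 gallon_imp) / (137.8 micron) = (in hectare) 0.0004219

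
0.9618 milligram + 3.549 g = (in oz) 0.1252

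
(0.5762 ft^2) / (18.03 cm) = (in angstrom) 2.969e+09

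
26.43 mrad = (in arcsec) 5452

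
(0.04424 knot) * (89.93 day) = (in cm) 1.768e+07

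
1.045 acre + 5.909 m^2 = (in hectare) 0.4235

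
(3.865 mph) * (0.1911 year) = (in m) 1.041e+07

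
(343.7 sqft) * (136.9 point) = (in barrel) 9.7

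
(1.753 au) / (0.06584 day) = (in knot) 8.961e+07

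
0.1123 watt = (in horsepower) 0.0001506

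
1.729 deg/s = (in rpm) 0.2882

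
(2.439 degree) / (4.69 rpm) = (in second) 0.08667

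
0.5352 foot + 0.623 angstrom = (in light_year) 1.724e-17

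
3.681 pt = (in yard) 0.00142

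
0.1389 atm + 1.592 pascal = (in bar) 0.1408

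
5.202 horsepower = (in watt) 3879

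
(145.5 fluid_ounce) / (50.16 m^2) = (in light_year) 9.067e-21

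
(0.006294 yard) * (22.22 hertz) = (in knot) 0.2486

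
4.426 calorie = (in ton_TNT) 4.426e-09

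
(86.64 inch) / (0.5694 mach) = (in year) 3.599e-10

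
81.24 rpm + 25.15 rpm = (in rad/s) 11.14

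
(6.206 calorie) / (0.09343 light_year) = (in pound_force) 6.604e-15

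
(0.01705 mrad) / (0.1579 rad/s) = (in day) 1.25e-09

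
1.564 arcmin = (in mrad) 0.4549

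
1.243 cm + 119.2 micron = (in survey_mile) 7.798e-06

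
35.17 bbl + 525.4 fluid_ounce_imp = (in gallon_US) 1481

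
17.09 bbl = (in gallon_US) 717.8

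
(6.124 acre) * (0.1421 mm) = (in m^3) 3.522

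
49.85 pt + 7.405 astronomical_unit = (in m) 1.108e+12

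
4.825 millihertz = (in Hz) 0.004825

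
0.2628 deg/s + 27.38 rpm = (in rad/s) 2.872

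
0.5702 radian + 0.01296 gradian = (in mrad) 570.4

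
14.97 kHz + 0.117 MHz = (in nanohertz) 1.32e+14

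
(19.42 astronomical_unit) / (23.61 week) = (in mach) 597.5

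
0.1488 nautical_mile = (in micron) 2.756e+08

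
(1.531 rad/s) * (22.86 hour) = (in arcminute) 4.331e+08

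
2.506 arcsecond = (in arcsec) 2.506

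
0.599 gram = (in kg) 0.000599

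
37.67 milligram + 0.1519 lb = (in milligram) 6.894e+04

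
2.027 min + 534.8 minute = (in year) 0.001021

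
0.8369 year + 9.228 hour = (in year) 0.838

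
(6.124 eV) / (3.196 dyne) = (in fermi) 30.7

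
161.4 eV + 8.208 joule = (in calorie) 1.962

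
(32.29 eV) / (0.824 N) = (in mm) 6.278e-15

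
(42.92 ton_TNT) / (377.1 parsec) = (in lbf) 3.469e-09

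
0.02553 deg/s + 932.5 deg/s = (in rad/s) 16.28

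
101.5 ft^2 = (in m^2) 9.43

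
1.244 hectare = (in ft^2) 1.339e+05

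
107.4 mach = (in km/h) 1.317e+05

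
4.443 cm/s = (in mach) 0.0001305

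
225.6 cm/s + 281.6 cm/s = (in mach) 0.0149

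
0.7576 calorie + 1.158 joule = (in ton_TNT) 1.034e-09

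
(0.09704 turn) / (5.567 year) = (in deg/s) 1.99e-07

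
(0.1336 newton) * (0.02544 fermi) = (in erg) 3.399e-11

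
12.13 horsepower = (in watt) 9045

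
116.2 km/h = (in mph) 72.2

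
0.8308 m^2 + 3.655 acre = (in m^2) 1.479e+04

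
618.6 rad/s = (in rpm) 5907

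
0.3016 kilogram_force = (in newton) 2.958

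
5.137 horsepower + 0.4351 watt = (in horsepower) 5.138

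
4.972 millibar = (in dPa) 4972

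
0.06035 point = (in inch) 0.0008382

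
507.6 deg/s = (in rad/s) 8.859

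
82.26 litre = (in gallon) 21.73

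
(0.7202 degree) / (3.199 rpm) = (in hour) 1.042e-05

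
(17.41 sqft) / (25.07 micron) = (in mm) 6.452e+07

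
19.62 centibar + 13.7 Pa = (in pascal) 1.963e+04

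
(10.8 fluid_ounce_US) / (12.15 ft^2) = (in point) 0.8021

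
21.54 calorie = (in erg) 9.012e+08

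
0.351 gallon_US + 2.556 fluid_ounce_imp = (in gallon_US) 0.3702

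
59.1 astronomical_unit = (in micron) 8.841e+18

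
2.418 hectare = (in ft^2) 2.603e+05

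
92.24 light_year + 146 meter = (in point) 2.474e+21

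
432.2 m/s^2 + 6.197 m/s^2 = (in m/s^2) 438.4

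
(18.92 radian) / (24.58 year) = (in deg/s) 1.398e-06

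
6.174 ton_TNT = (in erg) 2.583e+17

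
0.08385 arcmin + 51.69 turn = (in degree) 1.861e+04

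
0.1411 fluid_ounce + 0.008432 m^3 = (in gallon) 2.229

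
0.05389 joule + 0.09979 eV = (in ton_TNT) 1.288e-11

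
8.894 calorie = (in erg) 3.721e+08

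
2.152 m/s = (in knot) 4.183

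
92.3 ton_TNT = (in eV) 2.41e+30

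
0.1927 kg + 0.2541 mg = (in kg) 0.1927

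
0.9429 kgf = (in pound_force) 2.079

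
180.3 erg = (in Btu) 1.709e-08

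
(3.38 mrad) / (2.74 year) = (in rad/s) 3.912e-11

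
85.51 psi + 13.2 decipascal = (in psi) 85.51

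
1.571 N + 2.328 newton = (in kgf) 0.3976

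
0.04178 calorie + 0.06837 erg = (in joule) 0.1748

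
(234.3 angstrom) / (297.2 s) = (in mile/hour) 1.764e-10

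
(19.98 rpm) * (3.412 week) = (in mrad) 4.318e+09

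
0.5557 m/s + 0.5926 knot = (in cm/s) 86.06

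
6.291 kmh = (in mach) 0.005132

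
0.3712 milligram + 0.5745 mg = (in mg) 0.9457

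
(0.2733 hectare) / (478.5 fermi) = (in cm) 5.712e+17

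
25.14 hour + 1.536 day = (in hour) 62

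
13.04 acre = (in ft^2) 5.68e+05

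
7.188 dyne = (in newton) 7.188e-05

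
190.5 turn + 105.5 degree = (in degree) 6.869e+04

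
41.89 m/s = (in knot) 81.43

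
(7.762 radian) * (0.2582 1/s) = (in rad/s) 2.004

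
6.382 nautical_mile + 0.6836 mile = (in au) 8.636e-08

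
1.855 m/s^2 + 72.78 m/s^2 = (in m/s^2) 74.64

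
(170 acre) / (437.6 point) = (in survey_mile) 2769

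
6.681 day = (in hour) 160.3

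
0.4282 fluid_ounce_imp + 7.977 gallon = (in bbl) 0.19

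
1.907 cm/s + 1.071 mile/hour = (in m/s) 0.4978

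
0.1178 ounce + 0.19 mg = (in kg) 0.00334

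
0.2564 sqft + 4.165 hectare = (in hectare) 4.165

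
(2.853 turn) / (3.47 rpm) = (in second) 49.33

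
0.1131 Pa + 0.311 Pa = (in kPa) 0.0004241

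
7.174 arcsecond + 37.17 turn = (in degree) 1.338e+04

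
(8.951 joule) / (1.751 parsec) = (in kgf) 1.689e-17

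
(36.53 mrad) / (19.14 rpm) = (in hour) 5.063e-06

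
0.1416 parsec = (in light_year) 0.4618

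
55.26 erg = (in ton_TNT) 1.321e-15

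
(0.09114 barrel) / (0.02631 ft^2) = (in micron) 5.928e+06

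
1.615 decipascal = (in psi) 2.342e-05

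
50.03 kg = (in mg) 5.003e+07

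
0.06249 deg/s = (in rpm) 0.01041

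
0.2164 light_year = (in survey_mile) 1.272e+12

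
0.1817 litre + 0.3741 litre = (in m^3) 0.0005558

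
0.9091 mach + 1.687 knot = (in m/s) 310.4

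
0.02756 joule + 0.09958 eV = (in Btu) 2.612e-05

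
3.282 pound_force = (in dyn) 1.46e+06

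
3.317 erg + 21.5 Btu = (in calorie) 5422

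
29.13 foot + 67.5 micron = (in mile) 0.005517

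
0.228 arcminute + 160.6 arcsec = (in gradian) 0.05379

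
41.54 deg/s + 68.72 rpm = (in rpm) 75.64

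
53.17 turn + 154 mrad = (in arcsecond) 6.894e+07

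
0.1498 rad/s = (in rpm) 1.43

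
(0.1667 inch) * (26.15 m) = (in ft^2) 1.192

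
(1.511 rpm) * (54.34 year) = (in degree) 1.554e+10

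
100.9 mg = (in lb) 0.0002224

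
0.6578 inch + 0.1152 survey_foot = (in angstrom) 5.182e+08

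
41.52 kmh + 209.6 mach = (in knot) 1.388e+05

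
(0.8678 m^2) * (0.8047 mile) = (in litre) 1.124e+06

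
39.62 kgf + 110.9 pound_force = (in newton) 881.8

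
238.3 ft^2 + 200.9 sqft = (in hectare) 0.00408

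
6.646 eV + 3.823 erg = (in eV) 2.386e+12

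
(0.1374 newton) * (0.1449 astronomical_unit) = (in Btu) 2.823e+06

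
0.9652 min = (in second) 57.91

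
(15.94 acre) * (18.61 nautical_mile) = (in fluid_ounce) 7.518e+13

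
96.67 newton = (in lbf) 21.73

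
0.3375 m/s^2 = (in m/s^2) 0.3375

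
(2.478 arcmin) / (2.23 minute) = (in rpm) 5.144e-05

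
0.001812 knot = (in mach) 2.738e-06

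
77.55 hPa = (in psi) 1.125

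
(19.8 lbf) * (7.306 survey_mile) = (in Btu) 981.5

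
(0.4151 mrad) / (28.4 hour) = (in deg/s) 2.326e-07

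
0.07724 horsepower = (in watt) 57.6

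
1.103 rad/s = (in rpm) 10.53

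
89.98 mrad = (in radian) 0.08998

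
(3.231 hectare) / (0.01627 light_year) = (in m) 2.099e-10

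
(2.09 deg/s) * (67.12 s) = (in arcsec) 5.05e+05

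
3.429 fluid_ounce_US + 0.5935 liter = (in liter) 0.6949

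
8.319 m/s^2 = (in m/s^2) 8.319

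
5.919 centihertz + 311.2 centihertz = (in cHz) 317.1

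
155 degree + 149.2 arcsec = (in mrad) 2706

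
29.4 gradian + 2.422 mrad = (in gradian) 29.55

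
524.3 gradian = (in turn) 1.311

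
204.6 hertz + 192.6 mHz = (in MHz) 0.0002048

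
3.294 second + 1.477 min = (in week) 0.000152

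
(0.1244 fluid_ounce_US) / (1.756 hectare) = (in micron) 0.0002095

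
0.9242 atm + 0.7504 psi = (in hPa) 988.2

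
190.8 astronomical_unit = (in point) 8.091e+16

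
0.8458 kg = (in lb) 1.865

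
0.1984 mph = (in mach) 0.0002605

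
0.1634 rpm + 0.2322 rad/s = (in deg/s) 14.28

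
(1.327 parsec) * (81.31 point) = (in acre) 2.902e+11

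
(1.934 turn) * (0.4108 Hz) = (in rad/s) 4.992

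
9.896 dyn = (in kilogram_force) 1.009e-05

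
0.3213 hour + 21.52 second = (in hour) 0.3273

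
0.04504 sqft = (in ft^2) 0.04504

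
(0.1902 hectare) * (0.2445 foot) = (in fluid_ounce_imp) 4.989e+06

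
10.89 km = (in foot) 3.573e+04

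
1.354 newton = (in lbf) 0.3044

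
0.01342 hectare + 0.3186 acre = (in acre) 0.3518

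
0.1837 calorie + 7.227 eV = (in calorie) 0.1837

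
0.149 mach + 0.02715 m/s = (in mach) 0.1491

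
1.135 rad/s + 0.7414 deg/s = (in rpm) 10.96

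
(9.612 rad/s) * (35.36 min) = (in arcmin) 7.011e+07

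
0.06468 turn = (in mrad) 406.4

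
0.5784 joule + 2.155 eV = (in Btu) 0.0005482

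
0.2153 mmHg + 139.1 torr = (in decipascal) 1.857e+05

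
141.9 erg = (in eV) 8.857e+13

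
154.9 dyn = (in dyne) 154.9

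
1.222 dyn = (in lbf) 2.747e-06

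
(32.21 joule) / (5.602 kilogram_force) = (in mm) 586.3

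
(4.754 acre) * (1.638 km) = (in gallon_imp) 6.932e+09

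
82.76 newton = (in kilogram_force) 8.439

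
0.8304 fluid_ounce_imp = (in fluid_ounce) 0.7978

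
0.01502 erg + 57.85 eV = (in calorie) 3.59e-10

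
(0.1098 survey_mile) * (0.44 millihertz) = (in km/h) 0.2799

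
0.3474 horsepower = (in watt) 259.1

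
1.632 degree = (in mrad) 28.48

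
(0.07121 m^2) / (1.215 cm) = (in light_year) 6.195e-16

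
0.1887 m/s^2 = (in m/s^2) 0.1887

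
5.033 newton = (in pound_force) 1.131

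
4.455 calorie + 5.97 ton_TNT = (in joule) 2.498e+10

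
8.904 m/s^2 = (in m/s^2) 8.904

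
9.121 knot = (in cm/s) 469.2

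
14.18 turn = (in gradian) 5672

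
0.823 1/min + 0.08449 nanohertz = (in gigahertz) 1.372e-11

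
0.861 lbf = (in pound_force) 0.861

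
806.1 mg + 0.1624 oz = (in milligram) 5410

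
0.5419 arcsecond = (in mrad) 0.002627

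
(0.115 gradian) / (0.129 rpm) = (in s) 0.1337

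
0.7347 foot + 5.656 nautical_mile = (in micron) 1.048e+10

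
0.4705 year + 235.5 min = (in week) 24.56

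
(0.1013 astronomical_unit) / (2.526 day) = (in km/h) 2.5e+05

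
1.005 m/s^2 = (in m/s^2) 1.005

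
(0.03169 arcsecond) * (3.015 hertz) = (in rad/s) 4.632e-07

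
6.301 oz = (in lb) 0.3938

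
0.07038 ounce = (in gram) 1.995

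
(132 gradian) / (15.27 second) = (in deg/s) 7.78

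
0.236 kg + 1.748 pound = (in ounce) 36.29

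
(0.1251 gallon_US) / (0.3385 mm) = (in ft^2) 15.06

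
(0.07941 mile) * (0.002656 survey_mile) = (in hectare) 0.05463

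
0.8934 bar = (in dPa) 8.934e+05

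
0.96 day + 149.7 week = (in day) 1049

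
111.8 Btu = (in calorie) 2.819e+04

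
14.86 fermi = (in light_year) 1.571e-30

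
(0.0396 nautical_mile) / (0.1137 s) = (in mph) 1443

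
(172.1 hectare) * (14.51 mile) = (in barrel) 2.528e+11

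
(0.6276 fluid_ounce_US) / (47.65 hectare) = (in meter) 3.895e-11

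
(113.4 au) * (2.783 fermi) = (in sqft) 0.5082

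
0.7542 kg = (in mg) 7.542e+05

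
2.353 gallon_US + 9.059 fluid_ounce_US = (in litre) 9.175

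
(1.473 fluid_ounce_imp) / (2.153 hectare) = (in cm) 1.944e-07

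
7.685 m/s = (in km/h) 27.67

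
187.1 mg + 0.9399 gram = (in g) 1.127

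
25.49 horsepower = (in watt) 1.901e+04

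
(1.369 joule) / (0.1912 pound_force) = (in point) 4563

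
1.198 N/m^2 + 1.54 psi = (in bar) 0.1062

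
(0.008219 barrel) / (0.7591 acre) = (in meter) 4.254e-07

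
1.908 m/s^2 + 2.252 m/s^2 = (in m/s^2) 4.16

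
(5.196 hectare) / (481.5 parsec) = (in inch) 1.377e-13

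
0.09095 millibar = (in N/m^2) 9.095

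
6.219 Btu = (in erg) 6.561e+10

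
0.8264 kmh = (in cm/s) 22.96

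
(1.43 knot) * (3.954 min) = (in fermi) 1.745e+17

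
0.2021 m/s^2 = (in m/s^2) 0.2021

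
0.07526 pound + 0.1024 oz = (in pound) 0.08166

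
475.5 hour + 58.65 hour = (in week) 3.179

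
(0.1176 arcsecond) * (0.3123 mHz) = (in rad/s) 1.781e-10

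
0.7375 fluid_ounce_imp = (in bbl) 0.0001318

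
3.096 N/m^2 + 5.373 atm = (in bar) 5.444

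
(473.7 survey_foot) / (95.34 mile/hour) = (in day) 3.921e-05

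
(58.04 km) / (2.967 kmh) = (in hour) 19.56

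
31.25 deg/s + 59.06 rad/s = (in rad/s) 59.61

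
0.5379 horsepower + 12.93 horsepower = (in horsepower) 13.47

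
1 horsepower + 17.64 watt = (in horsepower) 1.024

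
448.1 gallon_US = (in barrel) 10.67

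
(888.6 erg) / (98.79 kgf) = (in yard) 1.003e-07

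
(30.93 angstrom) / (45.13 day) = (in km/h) 2.856e-15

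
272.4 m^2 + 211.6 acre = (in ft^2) 9.22e+06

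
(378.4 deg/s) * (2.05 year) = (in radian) 4.27e+08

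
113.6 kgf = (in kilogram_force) 113.6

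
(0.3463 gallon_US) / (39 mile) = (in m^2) 2.089e-08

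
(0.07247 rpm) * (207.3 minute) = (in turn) 15.02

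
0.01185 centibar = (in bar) 0.0001185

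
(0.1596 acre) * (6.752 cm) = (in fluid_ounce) 1.475e+06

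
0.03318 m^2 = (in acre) 8.199e-06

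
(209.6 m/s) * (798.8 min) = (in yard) 1.099e+07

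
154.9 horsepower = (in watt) 1.155e+05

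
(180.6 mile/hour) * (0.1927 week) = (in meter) 9.409e+06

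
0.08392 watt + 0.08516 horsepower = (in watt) 63.59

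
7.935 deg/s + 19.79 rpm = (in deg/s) 126.7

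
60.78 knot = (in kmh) 112.6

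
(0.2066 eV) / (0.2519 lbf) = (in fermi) 2.954e-05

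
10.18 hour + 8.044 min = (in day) 0.4298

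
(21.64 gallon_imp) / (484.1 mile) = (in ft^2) 1.359e-06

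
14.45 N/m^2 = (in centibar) 0.01445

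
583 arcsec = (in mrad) 2.826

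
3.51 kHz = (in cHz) 3.51e+05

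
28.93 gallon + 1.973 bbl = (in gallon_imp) 93.09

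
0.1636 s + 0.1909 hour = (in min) 11.46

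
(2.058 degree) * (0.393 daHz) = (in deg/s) 8.088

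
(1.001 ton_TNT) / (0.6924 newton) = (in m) 6.049e+09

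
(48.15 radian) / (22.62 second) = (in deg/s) 122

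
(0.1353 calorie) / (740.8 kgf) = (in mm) 0.07792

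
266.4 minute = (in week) 0.02643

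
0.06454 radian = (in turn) 0.01027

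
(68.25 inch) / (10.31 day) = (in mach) 5.715e-09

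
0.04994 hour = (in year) 5.701e-06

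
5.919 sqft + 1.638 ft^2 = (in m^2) 0.7021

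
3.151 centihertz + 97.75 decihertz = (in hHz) 0.09807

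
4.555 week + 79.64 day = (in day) 111.5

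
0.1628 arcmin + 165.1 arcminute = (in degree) 2.754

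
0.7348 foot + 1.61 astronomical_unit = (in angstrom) 2.409e+21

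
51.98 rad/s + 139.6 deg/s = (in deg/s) 3118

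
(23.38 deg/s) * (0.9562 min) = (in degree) 1341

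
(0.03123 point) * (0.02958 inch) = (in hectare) 8.278e-13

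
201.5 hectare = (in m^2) 2.015e+06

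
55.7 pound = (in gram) 2.527e+04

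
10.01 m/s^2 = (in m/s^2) 10.01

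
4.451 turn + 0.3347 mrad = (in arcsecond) 5.769e+06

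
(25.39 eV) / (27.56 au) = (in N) 9.867e-31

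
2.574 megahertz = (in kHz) 2574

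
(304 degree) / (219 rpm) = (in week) 3.825e-07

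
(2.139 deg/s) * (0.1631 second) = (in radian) 0.006089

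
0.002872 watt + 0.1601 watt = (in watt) 0.163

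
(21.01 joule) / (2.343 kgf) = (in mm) 914.4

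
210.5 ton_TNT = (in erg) 8.807e+18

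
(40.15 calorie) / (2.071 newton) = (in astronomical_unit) 5.422e-10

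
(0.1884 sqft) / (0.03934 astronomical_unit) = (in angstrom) 0.02974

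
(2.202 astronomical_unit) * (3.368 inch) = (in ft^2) 3.033e+11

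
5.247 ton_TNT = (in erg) 2.195e+17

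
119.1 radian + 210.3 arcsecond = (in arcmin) 4.094e+05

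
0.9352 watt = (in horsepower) 0.001254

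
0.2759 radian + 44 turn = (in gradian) 1.762e+04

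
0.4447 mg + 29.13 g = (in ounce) 1.028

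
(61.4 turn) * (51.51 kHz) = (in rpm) 1.898e+08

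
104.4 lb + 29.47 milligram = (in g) 4.736e+04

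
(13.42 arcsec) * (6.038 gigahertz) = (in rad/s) 3.928e+05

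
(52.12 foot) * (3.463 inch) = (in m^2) 1.397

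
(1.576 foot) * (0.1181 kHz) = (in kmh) 204.2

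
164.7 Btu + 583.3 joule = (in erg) 1.744e+12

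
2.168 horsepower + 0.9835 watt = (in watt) 1618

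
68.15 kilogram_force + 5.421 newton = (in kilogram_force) 68.7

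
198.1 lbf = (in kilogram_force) 89.86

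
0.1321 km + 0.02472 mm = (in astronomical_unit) 8.83e-10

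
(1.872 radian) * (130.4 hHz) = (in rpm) 2.331e+05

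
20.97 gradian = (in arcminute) 1132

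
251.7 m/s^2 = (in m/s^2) 251.7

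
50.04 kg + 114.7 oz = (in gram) 5.329e+04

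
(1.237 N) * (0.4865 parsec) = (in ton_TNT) 4.438e+06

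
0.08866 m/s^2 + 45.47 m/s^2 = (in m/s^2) 45.56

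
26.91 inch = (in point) 1938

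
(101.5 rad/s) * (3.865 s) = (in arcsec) 8.092e+07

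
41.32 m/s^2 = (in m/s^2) 41.32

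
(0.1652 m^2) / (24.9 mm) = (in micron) 6.635e+06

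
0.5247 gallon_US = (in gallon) 0.5247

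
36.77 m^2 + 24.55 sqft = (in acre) 0.00965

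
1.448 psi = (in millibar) 99.84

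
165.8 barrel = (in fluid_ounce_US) 8.913e+05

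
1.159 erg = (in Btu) 1.099e-10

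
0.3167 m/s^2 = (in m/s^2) 0.3167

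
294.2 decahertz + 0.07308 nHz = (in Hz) 2942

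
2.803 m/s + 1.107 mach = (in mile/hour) 849.4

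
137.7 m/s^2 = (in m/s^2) 137.7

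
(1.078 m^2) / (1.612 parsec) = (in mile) 1.347e-20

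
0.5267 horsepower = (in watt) 392.8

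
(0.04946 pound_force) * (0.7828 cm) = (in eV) 1.075e+16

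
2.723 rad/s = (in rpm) 26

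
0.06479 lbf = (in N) 0.2882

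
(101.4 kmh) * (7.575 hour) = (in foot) 2.52e+06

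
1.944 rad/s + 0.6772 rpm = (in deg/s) 115.4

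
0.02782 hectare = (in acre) 0.06874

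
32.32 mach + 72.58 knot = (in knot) 2.146e+04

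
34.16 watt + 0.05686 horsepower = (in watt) 76.56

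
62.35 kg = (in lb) 137.5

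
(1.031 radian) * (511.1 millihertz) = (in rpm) 5.032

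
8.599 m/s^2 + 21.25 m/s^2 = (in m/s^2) 29.85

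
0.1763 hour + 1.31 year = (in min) 6.885e+05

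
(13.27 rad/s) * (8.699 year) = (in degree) 2.086e+11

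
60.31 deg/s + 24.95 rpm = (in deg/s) 210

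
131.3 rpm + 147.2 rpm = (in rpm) 278.5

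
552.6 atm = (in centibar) 5.599e+04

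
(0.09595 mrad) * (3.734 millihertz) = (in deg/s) 2.053e-05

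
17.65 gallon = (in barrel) 0.4202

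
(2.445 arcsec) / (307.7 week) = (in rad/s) 6.37e-14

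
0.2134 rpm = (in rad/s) 0.02235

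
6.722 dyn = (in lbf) 1.511e-05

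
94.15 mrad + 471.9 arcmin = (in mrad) 231.4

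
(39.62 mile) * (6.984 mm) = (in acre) 0.11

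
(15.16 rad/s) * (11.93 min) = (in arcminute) 3.73e+07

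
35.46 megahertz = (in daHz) 3.546e+06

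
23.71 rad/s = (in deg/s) 1358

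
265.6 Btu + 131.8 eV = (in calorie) 6.697e+04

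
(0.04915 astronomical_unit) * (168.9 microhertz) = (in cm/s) 1.242e+08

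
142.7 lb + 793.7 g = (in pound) 144.4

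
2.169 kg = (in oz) 76.51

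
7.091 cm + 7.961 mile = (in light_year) 1.354e-12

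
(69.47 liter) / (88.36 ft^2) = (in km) 8.463e-06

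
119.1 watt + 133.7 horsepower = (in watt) 9.982e+04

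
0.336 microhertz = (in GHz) 3.36e-16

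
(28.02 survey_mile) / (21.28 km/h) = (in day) 0.08829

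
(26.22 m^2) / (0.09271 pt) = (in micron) 8.017e+11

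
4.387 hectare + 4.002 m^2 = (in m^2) 4.387e+04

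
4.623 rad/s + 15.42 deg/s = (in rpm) 46.72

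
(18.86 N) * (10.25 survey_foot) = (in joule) 58.92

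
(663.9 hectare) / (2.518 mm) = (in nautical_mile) 1.424e+06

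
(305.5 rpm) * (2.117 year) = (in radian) 2.136e+09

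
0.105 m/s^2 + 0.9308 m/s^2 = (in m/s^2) 1.036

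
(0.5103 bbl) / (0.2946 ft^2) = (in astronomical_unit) 1.982e-11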